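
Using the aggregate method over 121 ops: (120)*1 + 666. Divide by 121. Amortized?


Formula: Amortized cost = Total cost / Operations
Total cost = (120 * 1) + (1 * 666)
Total cost = 120 + 666 = 786
Amortized = 786 / 121 = 6.4959

6.4959


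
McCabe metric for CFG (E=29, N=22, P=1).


Formula: V(G) = E - N + 2P
V(G) = 29 - 22 + 2*1
V(G) = 7 + 2
V(G) = 9

9


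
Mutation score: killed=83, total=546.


Mutation score = killed / total * 100
Mutation score = 83 / 546 * 100
Mutation score = 15.2%

15.2%


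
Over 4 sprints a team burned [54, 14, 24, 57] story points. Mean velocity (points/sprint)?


Formula: Avg velocity = Total points / Number of sprints
Points: [54, 14, 24, 57]
Sum = 54 + 14 + 24 + 57 = 149
Avg velocity = 149 / 4 = 37.25 points/sprint

37.25 points/sprint


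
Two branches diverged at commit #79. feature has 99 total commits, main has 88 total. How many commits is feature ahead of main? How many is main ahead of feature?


Common ancestor: commit #79
feature commits after divergence: 99 - 79 = 20
main commits after divergence: 88 - 79 = 9
feature is 20 commits ahead of main
main is 9 commits ahead of feature

feature ahead: 20, main ahead: 9


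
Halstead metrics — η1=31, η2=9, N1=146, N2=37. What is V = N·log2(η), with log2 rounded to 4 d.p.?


Formula: V = N * log2(η), where N = N1 + N2 and η = η1 + η2
η = 31 + 9 = 40
N = 146 + 37 = 183
log2(40) ≈ 5.3219
V = 183 * 5.3219 = 973.91

973.91


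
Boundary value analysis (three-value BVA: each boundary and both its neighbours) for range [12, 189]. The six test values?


Range: [12, 189]
Boundaries: just below min, min, min+1, max-1, max, just above max
Values: [11, 12, 13, 188, 189, 190]

[11, 12, 13, 188, 189, 190]


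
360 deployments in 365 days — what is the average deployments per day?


Formula: deployments per day = releases / days
= 360 / 365
= 0.986 deploys/day
(equivalently, 6.9 deploys/week)

0.986 deploys/day


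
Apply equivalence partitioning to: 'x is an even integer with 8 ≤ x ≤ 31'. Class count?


Constraint: even integers in [8, 31]
Class 1: x < 8 — out-of-range invalid
Class 2: x in [8,31] but odd — wrong type invalid
Class 3: x in [8,31] and even — valid
Class 4: x > 31 — out-of-range invalid
Total equivalence classes: 4

4 equivalence classes


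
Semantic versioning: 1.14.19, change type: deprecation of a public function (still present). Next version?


Current: 1.14.19
Change category: 'deprecation of a public function (still present)' → minor bump
SemVer rule: minor bump → increment MINOR, reset PATCH to 0 (MAJOR unchanged)
New: 1.15.0

1.15.0


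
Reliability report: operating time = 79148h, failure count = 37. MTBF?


Formula: MTBF = Total operating time / Number of failures
MTBF = 79148 / 37
MTBF = 2139.14 hours

2139.14 hours


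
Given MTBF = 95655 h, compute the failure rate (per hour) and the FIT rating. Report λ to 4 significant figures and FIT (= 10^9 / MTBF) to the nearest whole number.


Formula: λ = 1 / MTBF; FIT = λ × 1e9 = 1e9 / MTBF
λ = 1 / 95655 ≈ 1.045e-05 failures/hour
FIT = 1e9 / 95655 ≈ 10454 failures per 1e9 hours (nearest whole number)

λ = 1.045e-05 /h, FIT = 10454


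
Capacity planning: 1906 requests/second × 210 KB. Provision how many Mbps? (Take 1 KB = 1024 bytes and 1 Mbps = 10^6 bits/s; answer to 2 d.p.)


Formula: Mbps = payload_bytes * RPS * 8 / 1e6
Payload per request = 210 KB = 210 * 1024 = 215040 bytes
Total bytes/sec = 215040 * 1906 = 409866240
Total bits/sec = 409866240 * 8 = 3278929920
Mbps = 3278929920 / 1e6 = 3278.93

3278.93 Mbps


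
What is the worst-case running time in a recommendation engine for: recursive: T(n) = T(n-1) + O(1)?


Reasoning: linear recursion with constant work per frame
Complexity: O(n)

O(n)


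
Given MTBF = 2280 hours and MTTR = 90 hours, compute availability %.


Availability = MTBF / (MTBF + MTTR)
Availability = 2280 / (2280 + 90)
Availability = 2280 / 2370
Availability = 96.2025%

96.2025%


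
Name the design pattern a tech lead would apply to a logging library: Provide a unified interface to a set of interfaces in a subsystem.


This matches the Facade pattern

Facade


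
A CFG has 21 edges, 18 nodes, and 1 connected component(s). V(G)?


Formula: V(G) = E - N + 2P
V(G) = 21 - 18 + 2*1
V(G) = 3 + 2
V(G) = 5

5


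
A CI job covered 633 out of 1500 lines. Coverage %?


Coverage = covered / total * 100
Coverage = 633 / 1500 * 100
Coverage = 42.2%

42.2%


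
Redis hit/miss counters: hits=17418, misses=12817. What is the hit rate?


Formula: hit rate = hits / (hits + misses) * 100
hit rate = 17418 / (17418 + 12817) * 100
hit rate = 17418 / 30235 * 100
hit rate = 57.61%

57.61%


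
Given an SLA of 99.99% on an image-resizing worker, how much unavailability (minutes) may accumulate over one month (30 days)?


Formula: allowed downtime = period * (100 - SLA) / 100
Period (month (30 days)) = 43200 minutes
Unavailability fraction = (100 - 99.99) / 100
Allowed downtime = 43200 * (100 - 99.99) / 100
Allowed downtime = 4.32 minutes

4.32 minutes


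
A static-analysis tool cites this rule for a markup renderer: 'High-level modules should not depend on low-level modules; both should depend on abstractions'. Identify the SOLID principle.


This describes the Dependency Inversion Principle (DIP)

Dependency Inversion Principle (DIP)


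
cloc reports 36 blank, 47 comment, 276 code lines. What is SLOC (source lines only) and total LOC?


Total LOC = blank + comment + code
Total LOC = 36 + 47 + 276 = 359
SLOC (source only) = code = 276

Total LOC: 359, SLOC: 276


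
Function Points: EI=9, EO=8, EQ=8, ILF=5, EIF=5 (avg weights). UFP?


UFP = EI*4 + EO*5 + EQ*4 + ILF*10 + EIF*7
UFP = 9*4 + 8*5 + 8*4 + 5*10 + 5*7
UFP = 36 + 40 + 32 + 50 + 35
UFP = 193

193


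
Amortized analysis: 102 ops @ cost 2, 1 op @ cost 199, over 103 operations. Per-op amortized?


Formula: Amortized cost = Total cost / Operations
Total cost = (102 * 2) + (1 * 199)
Total cost = 204 + 199 = 403
Amortized = 403 / 103 = 3.9126

3.9126


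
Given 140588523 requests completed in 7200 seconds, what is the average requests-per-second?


Formula: throughput = requests / seconds
throughput = 140588523 / 7200
throughput = 19526.18 requests/second

19526.18 requests/second


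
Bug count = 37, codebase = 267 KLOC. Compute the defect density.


Defect density = defects / KLOC
Defect density = 37 / 267
Defect density = 0.139 defects/KLOC

0.139 defects/KLOC


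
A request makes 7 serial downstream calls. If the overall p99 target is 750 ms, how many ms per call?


Formula: per_stage = total_budget / stages
per_stage = 750 / 7
per_stage = 107.14 ms

107.14 ms


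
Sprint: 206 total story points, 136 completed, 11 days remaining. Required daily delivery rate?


Formula: Required rate = Remaining points / Days left
Remaining = 206 - 136 = 70 points
Required rate = 70 / 11 = 6.36 points/day

6.36 points/day


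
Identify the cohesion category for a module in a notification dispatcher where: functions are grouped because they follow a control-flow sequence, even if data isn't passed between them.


Reasoning: Grouped by order of execution within a routine, not by data flow
Type: Procedural cohesion

Procedural cohesion


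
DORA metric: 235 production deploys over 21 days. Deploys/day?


Formula: deployments per day = releases / days
= 235 / 21
= 11.19 deploys/day
(equivalently, 78.33 deploys/week)

11.19 deploys/day


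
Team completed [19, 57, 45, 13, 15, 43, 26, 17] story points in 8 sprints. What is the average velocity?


Formula: Avg velocity = Total points / Number of sprints
Points: [19, 57, 45, 13, 15, 43, 26, 17]
Sum = 19 + 57 + 45 + 13 + 15 + 43 + 26 + 17 = 235
Avg velocity = 235 / 8 = 29.38 points/sprint

29.38 points/sprint


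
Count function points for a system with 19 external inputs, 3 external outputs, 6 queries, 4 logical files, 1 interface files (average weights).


UFP = EI*4 + EO*5 + EQ*4 + ILF*10 + EIF*7
UFP = 19*4 + 3*5 + 6*4 + 4*10 + 1*7
UFP = 76 + 15 + 24 + 40 + 7
UFP = 162

162


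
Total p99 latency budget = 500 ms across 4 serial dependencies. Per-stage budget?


Formula: per_stage = total_budget / stages
per_stage = 500 / 4
per_stage = 125.0 ms

125.0 ms


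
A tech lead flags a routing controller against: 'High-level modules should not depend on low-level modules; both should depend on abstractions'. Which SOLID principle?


This describes the Dependency Inversion Principle (DIP)

Dependency Inversion Principle (DIP)


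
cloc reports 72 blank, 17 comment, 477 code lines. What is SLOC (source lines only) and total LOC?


Total LOC = blank + comment + code
Total LOC = 72 + 17 + 477 = 566
SLOC (source only) = code = 477

Total LOC: 566, SLOC: 477


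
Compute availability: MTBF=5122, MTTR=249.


Availability = MTBF / (MTBF + MTTR)
Availability = 5122 / (5122 + 249)
Availability = 5122 / 5371
Availability = 95.364%

95.364%


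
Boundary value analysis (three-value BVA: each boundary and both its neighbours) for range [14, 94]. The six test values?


Range: [14, 94]
Boundaries: just below min, min, min+1, max-1, max, just above max
Values: [13, 14, 15, 93, 94, 95]

[13, 14, 15, 93, 94, 95]


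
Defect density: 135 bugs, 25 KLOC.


Defect density = defects / KLOC
Defect density = 135 / 25
Defect density = 5.4 defects/KLOC

5.4 defects/KLOC


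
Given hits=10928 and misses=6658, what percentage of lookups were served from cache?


Formula: hit rate = hits / (hits + misses) * 100
hit rate = 10928 / (10928 + 6658) * 100
hit rate = 10928 / 17586 * 100
hit rate = 62.14%

62.14%


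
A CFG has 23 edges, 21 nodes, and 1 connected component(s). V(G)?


Formula: V(G) = E - N + 2P
V(G) = 23 - 21 + 2*1
V(G) = 2 + 2
V(G) = 4

4


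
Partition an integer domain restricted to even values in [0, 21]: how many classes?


Constraint: even integers in [0, 21]
Class 1: x < 0 — out-of-range invalid
Class 2: x in [0,21] but odd — wrong type invalid
Class 3: x in [0,21] and even — valid
Class 4: x > 21 — out-of-range invalid
Total equivalence classes: 4

4 equivalence classes


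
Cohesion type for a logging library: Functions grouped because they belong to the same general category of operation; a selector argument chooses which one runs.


Reasoning: Grouped by category of activity, not by data or sequence
Type: Logical cohesion

Logical cohesion


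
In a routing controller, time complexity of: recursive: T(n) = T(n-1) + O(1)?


Reasoning: linear recursion with constant work per frame
Complexity: O(n)

O(n)


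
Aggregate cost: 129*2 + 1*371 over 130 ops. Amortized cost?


Formula: Amortized cost = Total cost / Operations
Total cost = (129 * 2) + (1 * 371)
Total cost = 258 + 371 = 629
Amortized = 629 / 130 = 4.8385

4.8385


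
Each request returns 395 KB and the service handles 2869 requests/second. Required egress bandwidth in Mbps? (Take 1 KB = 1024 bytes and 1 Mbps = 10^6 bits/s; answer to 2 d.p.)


Formula: Mbps = payload_bytes * RPS * 8 / 1e6
Payload per request = 395 KB = 395 * 1024 = 404480 bytes
Total bytes/sec = 404480 * 2869 = 1160453120
Total bits/sec = 1160453120 * 8 = 9283624960
Mbps = 9283624960 / 1e6 = 9283.62

9283.62 Mbps


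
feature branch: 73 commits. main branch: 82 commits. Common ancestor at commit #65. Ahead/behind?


Common ancestor: commit #65
feature commits after divergence: 73 - 65 = 8
main commits after divergence: 82 - 65 = 17
feature is 8 commits ahead of main
main is 17 commits ahead of feature

feature ahead: 8, main ahead: 17


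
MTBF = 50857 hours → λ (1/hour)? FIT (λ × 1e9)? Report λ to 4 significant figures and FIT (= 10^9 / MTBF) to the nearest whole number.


Formula: λ = 1 / MTBF; FIT = λ × 1e9 = 1e9 / MTBF
λ = 1 / 50857 ≈ 1.966e-05 failures/hour
FIT = 1e9 / 50857 ≈ 19663 failures per 1e9 hours (nearest whole number)

λ = 1.966e-05 /h, FIT = 19663


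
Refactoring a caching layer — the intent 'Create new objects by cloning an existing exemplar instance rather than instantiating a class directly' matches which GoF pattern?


This matches the Prototype pattern

Prototype


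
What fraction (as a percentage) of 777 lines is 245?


Coverage = covered / total * 100
Coverage = 245 / 777 * 100
Coverage = 31.53%

31.53%


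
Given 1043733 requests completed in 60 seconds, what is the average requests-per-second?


Formula: throughput = requests / seconds
throughput = 1043733 / 60
throughput = 17395.55 requests/second

17395.55 requests/second


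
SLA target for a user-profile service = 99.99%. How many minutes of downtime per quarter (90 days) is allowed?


Formula: allowed downtime = period * (100 - SLA) / 100
Period (quarter (90 days)) = 129600 minutes
Unavailability fraction = (100 - 99.99) / 100
Allowed downtime = 129600 * (100 - 99.99) / 100
Allowed downtime = 12.96 minutes

12.96 minutes


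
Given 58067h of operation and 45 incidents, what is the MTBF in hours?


Formula: MTBF = Total operating time / Number of failures
MTBF = 58067 / 45
MTBF = 1290.38 hours

1290.38 hours


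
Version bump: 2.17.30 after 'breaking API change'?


Current: 2.17.30
Change category: 'breaking API change' → major bump
SemVer rule: major bump → increment MAJOR, reset MINOR and PATCH to 0
New: 3.0.0

3.0.0


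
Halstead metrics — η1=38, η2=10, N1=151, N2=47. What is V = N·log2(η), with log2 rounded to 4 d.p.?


Formula: V = N * log2(η), where N = N1 + N2 and η = η1 + η2
η = 38 + 10 = 48
N = 151 + 47 = 198
log2(48) ≈ 5.5850
V = 198 * 5.5850 = 1105.83

1105.83


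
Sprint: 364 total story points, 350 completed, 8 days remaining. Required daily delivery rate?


Formula: Required rate = Remaining points / Days left
Remaining = 364 - 350 = 14 points
Required rate = 14 / 8 = 1.75 points/day

1.75 points/day


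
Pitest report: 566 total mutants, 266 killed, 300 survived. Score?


Mutation score = killed / total * 100
Mutation score = 266 / 566 * 100
Mutation score = 47.0%

47.0%


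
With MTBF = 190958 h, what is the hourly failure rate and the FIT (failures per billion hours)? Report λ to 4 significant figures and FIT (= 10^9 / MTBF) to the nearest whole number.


Formula: λ = 1 / MTBF; FIT = λ × 1e9 = 1e9 / MTBF
λ = 1 / 190958 ≈ 5.237e-06 failures/hour
FIT = 1e9 / 190958 ≈ 5237 failures per 1e9 hours (nearest whole number)

λ = 5.237e-06 /h, FIT = 5237


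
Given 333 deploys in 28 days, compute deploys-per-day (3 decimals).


Formula: deployments per day = releases / days
= 333 / 28
= 11.893 deploys/day
(equivalently, 83.25 deploys/week)

11.893 deploys/day


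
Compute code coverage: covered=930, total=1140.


Coverage = covered / total * 100
Coverage = 930 / 1140 * 100
Coverage = 81.58%

81.58%


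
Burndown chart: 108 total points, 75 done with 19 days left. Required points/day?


Formula: Required rate = Remaining points / Days left
Remaining = 108 - 75 = 33 points
Required rate = 33 / 19 = 1.74 points/day

1.74 points/day


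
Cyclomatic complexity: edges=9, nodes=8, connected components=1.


Formula: V(G) = E - N + 2P
V(G) = 9 - 8 + 2*1
V(G) = 1 + 2
V(G) = 3

3


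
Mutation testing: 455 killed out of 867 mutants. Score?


Mutation score = killed / total * 100
Mutation score = 455 / 867 * 100
Mutation score = 52.48%

52.48%


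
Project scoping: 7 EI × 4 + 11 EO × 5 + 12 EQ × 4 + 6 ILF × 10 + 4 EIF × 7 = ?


UFP = EI*4 + EO*5 + EQ*4 + ILF*10 + EIF*7
UFP = 7*4 + 11*5 + 12*4 + 6*10 + 4*7
UFP = 28 + 55 + 48 + 60 + 28
UFP = 219

219


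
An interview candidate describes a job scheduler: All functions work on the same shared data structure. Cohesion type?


Reasoning: Functions share data
Type: Communicational cohesion

Communicational cohesion


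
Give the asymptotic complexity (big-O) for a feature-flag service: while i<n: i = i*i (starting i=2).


Reasoning: squaring drives double-exponential growth; iterations ~ log log n
Complexity: O(log log n)

O(log log n)


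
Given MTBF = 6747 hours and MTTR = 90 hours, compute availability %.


Availability = MTBF / (MTBF + MTTR)
Availability = 6747 / (6747 + 90)
Availability = 6747 / 6837
Availability = 98.6836%

98.6836%


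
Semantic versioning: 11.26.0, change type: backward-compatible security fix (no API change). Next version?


Current: 11.26.0
Change category: 'backward-compatible security fix (no API change)' → patch bump
SemVer rule: patch bump → increment PATCH (MAJOR and MINOR unchanged)
New: 11.26.1

11.26.1


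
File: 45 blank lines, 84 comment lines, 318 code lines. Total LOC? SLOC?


Total LOC = blank + comment + code
Total LOC = 45 + 84 + 318 = 447
SLOC (source only) = code = 318

Total LOC: 447, SLOC: 318


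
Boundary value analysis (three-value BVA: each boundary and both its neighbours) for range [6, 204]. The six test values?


Range: [6, 204]
Boundaries: just below min, min, min+1, max-1, max, just above max
Values: [5, 6, 7, 203, 204, 205]

[5, 6, 7, 203, 204, 205]


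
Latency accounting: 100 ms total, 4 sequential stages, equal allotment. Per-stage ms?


Formula: per_stage = total_budget / stages
per_stage = 100 / 4
per_stage = 25.0 ms

25.0 ms


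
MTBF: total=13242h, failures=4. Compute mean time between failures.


Formula: MTBF = Total operating time / Number of failures
MTBF = 13242 / 4
MTBF = 3310.5 hours

3310.5 hours


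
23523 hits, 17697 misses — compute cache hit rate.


Formula: hit rate = hits / (hits + misses) * 100
hit rate = 23523 / (23523 + 17697) * 100
hit rate = 23523 / 41220 * 100
hit rate = 57.07%

57.07%


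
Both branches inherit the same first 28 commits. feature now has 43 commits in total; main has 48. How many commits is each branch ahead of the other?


Common ancestor: commit #28
feature commits after divergence: 43 - 28 = 15
main commits after divergence: 48 - 28 = 20
feature is 15 commits ahead of main
main is 20 commits ahead of feature

feature ahead: 15, main ahead: 20


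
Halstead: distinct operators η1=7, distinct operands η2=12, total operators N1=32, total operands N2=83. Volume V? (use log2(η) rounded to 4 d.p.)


Formula: V = N * log2(η), where N = N1 + N2 and η = η1 + η2
η = 7 + 12 = 19
N = 32 + 83 = 115
log2(19) ≈ 4.2479
V = 115 * 4.2479 = 488.51

488.51


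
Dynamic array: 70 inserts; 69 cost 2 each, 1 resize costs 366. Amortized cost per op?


Formula: Amortized cost = Total cost / Operations
Total cost = (69 * 2) + (1 * 366)
Total cost = 138 + 366 = 504
Amortized = 504 / 70 = 7.2

7.2


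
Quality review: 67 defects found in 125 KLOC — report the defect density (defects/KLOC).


Defect density = defects / KLOC
Defect density = 67 / 125
Defect density = 0.536 defects/KLOC

0.536 defects/KLOC


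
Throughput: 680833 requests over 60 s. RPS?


Formula: throughput = requests / seconds
throughput = 680833 / 60
throughput = 11347.22 requests/second

11347.22 requests/second


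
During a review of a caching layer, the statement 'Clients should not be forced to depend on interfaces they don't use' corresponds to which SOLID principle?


This describes the Interface Segregation Principle (ISP)

Interface Segregation Principle (ISP)


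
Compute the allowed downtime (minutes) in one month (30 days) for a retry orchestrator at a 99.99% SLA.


Formula: allowed downtime = period * (100 - SLA) / 100
Period (month (30 days)) = 43200 minutes
Unavailability fraction = (100 - 99.99) / 100
Allowed downtime = 43200 * (100 - 99.99) / 100
Allowed downtime = 4.32 minutes

4.32 minutes


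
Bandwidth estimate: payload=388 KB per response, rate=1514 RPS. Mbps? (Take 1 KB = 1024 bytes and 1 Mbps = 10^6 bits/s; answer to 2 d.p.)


Formula: Mbps = payload_bytes * RPS * 8 / 1e6
Payload per request = 388 KB = 388 * 1024 = 397312 bytes
Total bytes/sec = 397312 * 1514 = 601530368
Total bits/sec = 601530368 * 8 = 4812242944
Mbps = 4812242944 / 1e6 = 4812.24

4812.24 Mbps


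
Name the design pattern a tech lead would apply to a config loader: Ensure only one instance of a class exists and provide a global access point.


This matches the Singleton pattern

Singleton


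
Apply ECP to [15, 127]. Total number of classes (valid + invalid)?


Valid range: [15, 127]
Class 1: x < 15 — invalid
Class 2: 15 ≤ x ≤ 127 — valid
Class 3: x > 127 — invalid
Total equivalence classes: 3

3 equivalence classes


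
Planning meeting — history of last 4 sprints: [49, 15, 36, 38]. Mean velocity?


Formula: Avg velocity = Total points / Number of sprints
Points: [49, 15, 36, 38]
Sum = 49 + 15 + 36 + 38 = 138
Avg velocity = 138 / 4 = 34.5 points/sprint

34.5 points/sprint


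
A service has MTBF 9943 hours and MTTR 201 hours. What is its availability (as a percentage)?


Availability = MTBF / (MTBF + MTTR)
Availability = 9943 / (9943 + 201)
Availability = 9943 / 10144
Availability = 98.0185%

98.0185%


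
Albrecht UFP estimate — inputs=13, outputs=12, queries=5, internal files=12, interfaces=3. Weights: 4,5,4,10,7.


UFP = EI*4 + EO*5 + EQ*4 + ILF*10 + EIF*7
UFP = 13*4 + 12*5 + 5*4 + 12*10 + 3*7
UFP = 52 + 60 + 20 + 120 + 21
UFP = 273

273


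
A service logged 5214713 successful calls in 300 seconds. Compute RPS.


Formula: throughput = requests / seconds
throughput = 5214713 / 300
throughput = 17382.38 requests/second

17382.38 requests/second


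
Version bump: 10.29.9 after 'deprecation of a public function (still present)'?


Current: 10.29.9
Change category: 'deprecation of a public function (still present)' → minor bump
SemVer rule: minor bump → increment MINOR, reset PATCH to 0 (MAJOR unchanged)
New: 10.30.0

10.30.0


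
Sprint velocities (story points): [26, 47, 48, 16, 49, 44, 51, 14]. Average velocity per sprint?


Formula: Avg velocity = Total points / Number of sprints
Points: [26, 47, 48, 16, 49, 44, 51, 14]
Sum = 26 + 47 + 48 + 16 + 49 + 44 + 51 + 14 = 295
Avg velocity = 295 / 8 = 36.88 points/sprint

36.88 points/sprint


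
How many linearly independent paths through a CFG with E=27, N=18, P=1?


Formula: V(G) = E - N + 2P
V(G) = 27 - 18 + 2*1
V(G) = 9 + 2
V(G) = 11

11


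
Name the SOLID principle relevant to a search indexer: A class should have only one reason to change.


This describes the Single Responsibility Principle (SRP)

Single Responsibility Principle (SRP)


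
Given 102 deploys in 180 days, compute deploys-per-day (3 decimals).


Formula: deployments per day = releases / days
= 102 / 180
= 0.567 deploys/day
(equivalently, 3.97 deploys/week)

0.567 deploys/day


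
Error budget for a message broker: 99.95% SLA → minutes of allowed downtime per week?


Formula: allowed downtime = period * (100 - SLA) / 100
Period (week) = 10080 minutes
Unavailability fraction = (100 - 99.95) / 100
Allowed downtime = 10080 * (100 - 99.95) / 100
Allowed downtime = 5.04 minutes

5.04 minutes


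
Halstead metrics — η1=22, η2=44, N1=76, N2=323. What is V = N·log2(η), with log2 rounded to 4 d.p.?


Formula: V = N * log2(η), where N = N1 + N2 and η = η1 + η2
η = 22 + 44 = 66
N = 76 + 323 = 399
log2(66) ≈ 6.0444
V = 399 * 6.0444 = 2411.72

2411.72


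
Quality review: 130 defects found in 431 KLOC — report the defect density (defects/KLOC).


Defect density = defects / KLOC
Defect density = 130 / 431
Defect density = 0.302 defects/KLOC

0.302 defects/KLOC


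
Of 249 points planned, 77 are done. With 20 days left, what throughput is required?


Formula: Required rate = Remaining points / Days left
Remaining = 249 - 77 = 172 points
Required rate = 172 / 20 = 8.6 points/day

8.6 points/day


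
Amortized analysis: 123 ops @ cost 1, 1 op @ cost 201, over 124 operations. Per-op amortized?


Formula: Amortized cost = Total cost / Operations
Total cost = (123 * 1) + (1 * 201)
Total cost = 123 + 201 = 324
Amortized = 324 / 124 = 2.6129

2.6129


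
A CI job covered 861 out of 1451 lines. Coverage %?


Coverage = covered / total * 100
Coverage = 861 / 1451 * 100
Coverage = 59.34%

59.34%


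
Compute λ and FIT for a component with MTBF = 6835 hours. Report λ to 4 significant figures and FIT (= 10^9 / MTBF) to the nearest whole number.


Formula: λ = 1 / MTBF; FIT = λ × 1e9 = 1e9 / MTBF
λ = 1 / 6835 ≈ 1.463e-04 failures/hour
FIT = 1e9 / 6835 ≈ 146306 failures per 1e9 hours (nearest whole number)

λ = 1.463e-04 /h, FIT = 146306


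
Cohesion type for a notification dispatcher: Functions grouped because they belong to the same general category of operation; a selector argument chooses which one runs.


Reasoning: Grouped by category of activity, not by data or sequence
Type: Logical cohesion

Logical cohesion


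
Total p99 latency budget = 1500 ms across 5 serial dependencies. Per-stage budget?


Formula: per_stage = total_budget / stages
per_stage = 1500 / 5
per_stage = 300.0 ms

300.0 ms


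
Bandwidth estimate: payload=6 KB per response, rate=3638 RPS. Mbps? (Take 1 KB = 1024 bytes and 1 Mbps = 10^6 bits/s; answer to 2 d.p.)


Formula: Mbps = payload_bytes * RPS * 8 / 1e6
Payload per request = 6 KB = 6 * 1024 = 6144 bytes
Total bytes/sec = 6144 * 3638 = 22351872
Total bits/sec = 22351872 * 8 = 178814976
Mbps = 178814976 / 1e6 = 178.81

178.81 Mbps


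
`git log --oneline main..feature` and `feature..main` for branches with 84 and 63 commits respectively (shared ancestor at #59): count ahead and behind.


Common ancestor: commit #59
feature commits after divergence: 84 - 59 = 25
main commits after divergence: 63 - 59 = 4
feature is 25 commits ahead of main
main is 4 commits ahead of feature

feature ahead: 25, main ahead: 4


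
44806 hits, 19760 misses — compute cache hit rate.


Formula: hit rate = hits / (hits + misses) * 100
hit rate = 44806 / (44806 + 19760) * 100
hit rate = 44806 / 64566 * 100
hit rate = 69.4%

69.4%


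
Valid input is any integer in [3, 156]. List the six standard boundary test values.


Range: [3, 156]
Boundaries: just below min, min, min+1, max-1, max, just above max
Values: [2, 3, 4, 155, 156, 157]

[2, 3, 4, 155, 156, 157]


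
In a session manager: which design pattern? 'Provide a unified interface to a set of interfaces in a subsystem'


This matches the Facade pattern

Facade


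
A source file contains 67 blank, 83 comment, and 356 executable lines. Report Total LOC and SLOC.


Total LOC = blank + comment + code
Total LOC = 67 + 83 + 356 = 506
SLOC (source only) = code = 356

Total LOC: 506, SLOC: 356


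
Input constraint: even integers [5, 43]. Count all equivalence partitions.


Constraint: even integers in [5, 43]
Class 1: x < 5 — out-of-range invalid
Class 2: x in [5,43] but odd — wrong type invalid
Class 3: x in [5,43] and even — valid
Class 4: x > 43 — out-of-range invalid
Total equivalence classes: 4

4 equivalence classes


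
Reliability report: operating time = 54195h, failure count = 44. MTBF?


Formula: MTBF = Total operating time / Number of failures
MTBF = 54195 / 44
MTBF = 1231.7 hours

1231.7 hours


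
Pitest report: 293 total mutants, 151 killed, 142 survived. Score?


Mutation score = killed / total * 100
Mutation score = 151 / 293 * 100
Mutation score = 51.54%

51.54%


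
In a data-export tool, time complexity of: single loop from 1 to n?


Reasoning: one pass through n items
Complexity: O(n)

O(n)


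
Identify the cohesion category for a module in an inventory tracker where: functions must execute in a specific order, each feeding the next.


Reasoning: Output of one is input to next
Type: Sequential cohesion

Sequential cohesion


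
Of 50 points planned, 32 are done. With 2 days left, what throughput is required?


Formula: Required rate = Remaining points / Days left
Remaining = 50 - 32 = 18 points
Required rate = 18 / 2 = 9.0 points/day

9.0 points/day


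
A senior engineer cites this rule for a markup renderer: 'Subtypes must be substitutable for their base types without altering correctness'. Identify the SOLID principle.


This describes the Liskov Substitution Principle (LSP)

Liskov Substitution Principle (LSP)


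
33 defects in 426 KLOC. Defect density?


Defect density = defects / KLOC
Defect density = 33 / 426
Defect density = 0.077 defects/KLOC

0.077 defects/KLOC


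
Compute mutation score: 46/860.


Mutation score = killed / total * 100
Mutation score = 46 / 860 * 100
Mutation score = 5.35%

5.35%


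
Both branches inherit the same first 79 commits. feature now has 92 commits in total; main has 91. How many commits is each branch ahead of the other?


Common ancestor: commit #79
feature commits after divergence: 92 - 79 = 13
main commits after divergence: 91 - 79 = 12
feature is 13 commits ahead of main
main is 12 commits ahead of feature

feature ahead: 13, main ahead: 12


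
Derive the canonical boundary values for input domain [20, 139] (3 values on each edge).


Range: [20, 139]
Boundaries: just below min, min, min+1, max-1, max, just above max
Values: [19, 20, 21, 138, 139, 140]

[19, 20, 21, 138, 139, 140]


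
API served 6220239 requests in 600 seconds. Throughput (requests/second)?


Formula: throughput = requests / seconds
throughput = 6220239 / 600
throughput = 10367.07 requests/second

10367.07 requests/second


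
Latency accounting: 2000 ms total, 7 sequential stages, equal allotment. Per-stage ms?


Formula: per_stage = total_budget / stages
per_stage = 2000 / 7
per_stage = 285.71 ms

285.71 ms


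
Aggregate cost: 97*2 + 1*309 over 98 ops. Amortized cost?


Formula: Amortized cost = Total cost / Operations
Total cost = (97 * 2) + (1 * 309)
Total cost = 194 + 309 = 503
Amortized = 503 / 98 = 5.1327

5.1327


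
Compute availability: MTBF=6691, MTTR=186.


Availability = MTBF / (MTBF + MTTR)
Availability = 6691 / (6691 + 186)
Availability = 6691 / 6877
Availability = 97.2953%

97.2953%


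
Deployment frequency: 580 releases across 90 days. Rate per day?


Formula: deployments per day = releases / days
= 580 / 90
= 6.444 deploys/day
(equivalently, 45.11 deploys/week)

6.444 deploys/day


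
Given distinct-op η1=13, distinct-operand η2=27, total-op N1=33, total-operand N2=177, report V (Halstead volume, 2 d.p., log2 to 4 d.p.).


Formula: V = N * log2(η), where N = N1 + N2 and η = η1 + η2
η = 13 + 27 = 40
N = 33 + 177 = 210
log2(40) ≈ 5.3219
V = 210 * 5.3219 = 1117.60

1117.60


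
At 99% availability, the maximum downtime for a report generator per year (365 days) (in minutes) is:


Formula: allowed downtime = period * (100 - SLA) / 100
Period (year (365 days)) = 525600 minutes
Unavailability fraction = (100 - 99.0) / 100
Allowed downtime = 525600 * (100 - 99.0) / 100
Allowed downtime = 5256.0 minutes

5256.0 minutes


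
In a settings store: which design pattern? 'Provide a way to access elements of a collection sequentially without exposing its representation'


This matches the Iterator pattern

Iterator


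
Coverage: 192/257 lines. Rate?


Coverage = covered / total * 100
Coverage = 192 / 257 * 100
Coverage = 74.71%

74.71%


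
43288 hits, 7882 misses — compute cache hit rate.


Formula: hit rate = hits / (hits + misses) * 100
hit rate = 43288 / (43288 + 7882) * 100
hit rate = 43288 / 51170 * 100
hit rate = 84.6%

84.6%


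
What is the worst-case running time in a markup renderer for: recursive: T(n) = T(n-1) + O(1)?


Reasoning: linear recursion with constant work per frame
Complexity: O(n)

O(n)


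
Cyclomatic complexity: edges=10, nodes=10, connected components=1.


Formula: V(G) = E - N + 2P
V(G) = 10 - 10 + 2*1
V(G) = 0 + 2
V(G) = 2

2


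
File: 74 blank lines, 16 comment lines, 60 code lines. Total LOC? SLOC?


Total LOC = blank + comment + code
Total LOC = 74 + 16 + 60 = 150
SLOC (source only) = code = 60

Total LOC: 150, SLOC: 60


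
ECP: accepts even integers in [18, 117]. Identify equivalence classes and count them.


Constraint: even integers in [18, 117]
Class 1: x < 18 — out-of-range invalid
Class 2: x in [18,117] but odd — wrong type invalid
Class 3: x in [18,117] and even — valid
Class 4: x > 117 — out-of-range invalid
Total equivalence classes: 4

4 equivalence classes


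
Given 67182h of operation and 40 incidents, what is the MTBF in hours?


Formula: MTBF = Total operating time / Number of failures
MTBF = 67182 / 40
MTBF = 1679.55 hours

1679.55 hours


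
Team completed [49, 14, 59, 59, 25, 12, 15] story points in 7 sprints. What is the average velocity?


Formula: Avg velocity = Total points / Number of sprints
Points: [49, 14, 59, 59, 25, 12, 15]
Sum = 49 + 14 + 59 + 59 + 25 + 12 + 15 = 233
Avg velocity = 233 / 7 = 33.29 points/sprint

33.29 points/sprint


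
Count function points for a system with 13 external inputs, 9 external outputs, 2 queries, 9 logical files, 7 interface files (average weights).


UFP = EI*4 + EO*5 + EQ*4 + ILF*10 + EIF*7
UFP = 13*4 + 9*5 + 2*4 + 9*10 + 7*7
UFP = 52 + 45 + 8 + 90 + 49
UFP = 244

244


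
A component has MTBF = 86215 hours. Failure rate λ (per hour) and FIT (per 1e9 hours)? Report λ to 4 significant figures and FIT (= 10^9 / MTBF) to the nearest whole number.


Formula: λ = 1 / MTBF; FIT = λ × 1e9 = 1e9 / MTBF
λ = 1 / 86215 ≈ 1.160e-05 failures/hour
FIT = 1e9 / 86215 ≈ 11599 failures per 1e9 hours (nearest whole number)

λ = 1.160e-05 /h, FIT = 11599


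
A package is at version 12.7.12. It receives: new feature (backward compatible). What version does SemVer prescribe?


Current: 12.7.12
Change category: 'new feature (backward compatible)' → minor bump
SemVer rule: minor bump → increment MINOR, reset PATCH to 0 (MAJOR unchanged)
New: 12.8.0

12.8.0


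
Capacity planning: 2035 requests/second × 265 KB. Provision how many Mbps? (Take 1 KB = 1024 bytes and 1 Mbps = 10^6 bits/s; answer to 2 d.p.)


Formula: Mbps = payload_bytes * RPS * 8 / 1e6
Payload per request = 265 KB = 265 * 1024 = 271360 bytes
Total bytes/sec = 271360 * 2035 = 552217600
Total bits/sec = 552217600 * 8 = 4417740800
Mbps = 4417740800 / 1e6 = 4417.74

4417.74 Mbps


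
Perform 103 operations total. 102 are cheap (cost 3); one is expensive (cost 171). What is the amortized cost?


Formula: Amortized cost = Total cost / Operations
Total cost = (102 * 3) + (1 * 171)
Total cost = 306 + 171 = 477
Amortized = 477 / 103 = 4.6311

4.6311


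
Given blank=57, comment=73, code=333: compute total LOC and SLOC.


Total LOC = blank + comment + code
Total LOC = 57 + 73 + 333 = 463
SLOC (source only) = code = 333

Total LOC: 463, SLOC: 333


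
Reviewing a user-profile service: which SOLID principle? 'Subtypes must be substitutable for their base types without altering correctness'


This describes the Liskov Substitution Principle (LSP)

Liskov Substitution Principle (LSP)


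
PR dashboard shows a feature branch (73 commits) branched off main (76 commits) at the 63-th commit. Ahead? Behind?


Common ancestor: commit #63
feature commits after divergence: 73 - 63 = 10
main commits after divergence: 76 - 63 = 13
feature is 10 commits ahead of main
main is 13 commits ahead of feature

feature ahead: 10, main ahead: 13


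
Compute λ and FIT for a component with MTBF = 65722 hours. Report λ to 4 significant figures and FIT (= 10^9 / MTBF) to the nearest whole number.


Formula: λ = 1 / MTBF; FIT = λ × 1e9 = 1e9 / MTBF
λ = 1 / 65722 ≈ 1.522e-05 failures/hour
FIT = 1e9 / 65722 ≈ 15216 failures per 1e9 hours (nearest whole number)

λ = 1.522e-05 /h, FIT = 15216


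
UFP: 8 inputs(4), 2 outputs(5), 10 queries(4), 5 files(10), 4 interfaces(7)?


UFP = EI*4 + EO*5 + EQ*4 + ILF*10 + EIF*7
UFP = 8*4 + 2*5 + 10*4 + 5*10 + 4*7
UFP = 32 + 10 + 40 + 50 + 28
UFP = 160

160


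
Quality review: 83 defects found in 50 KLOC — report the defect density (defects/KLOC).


Defect density = defects / KLOC
Defect density = 83 / 50
Defect density = 1.66 defects/KLOC

1.66 defects/KLOC


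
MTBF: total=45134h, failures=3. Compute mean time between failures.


Formula: MTBF = Total operating time / Number of failures
MTBF = 45134 / 3
MTBF = 15044.67 hours

15044.67 hours


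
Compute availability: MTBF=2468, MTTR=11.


Availability = MTBF / (MTBF + MTTR)
Availability = 2468 / (2468 + 11)
Availability = 2468 / 2479
Availability = 99.5563%

99.5563%


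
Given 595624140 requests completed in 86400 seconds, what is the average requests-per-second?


Formula: throughput = requests / seconds
throughput = 595624140 / 86400
throughput = 6893.8 requests/second

6893.8 requests/second


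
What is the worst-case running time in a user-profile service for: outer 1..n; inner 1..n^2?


Reasoning: n times n^2
Complexity: O(n^3)

O(n^3)


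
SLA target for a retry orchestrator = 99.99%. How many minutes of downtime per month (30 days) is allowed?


Formula: allowed downtime = period * (100 - SLA) / 100
Period (month (30 days)) = 43200 minutes
Unavailability fraction = (100 - 99.99) / 100
Allowed downtime = 43200 * (100 - 99.99) / 100
Allowed downtime = 4.32 minutes

4.32 minutes


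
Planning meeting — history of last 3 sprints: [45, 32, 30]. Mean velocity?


Formula: Avg velocity = Total points / Number of sprints
Points: [45, 32, 30]
Sum = 45 + 32 + 30 = 107
Avg velocity = 107 / 3 = 35.67 points/sprint

35.67 points/sprint


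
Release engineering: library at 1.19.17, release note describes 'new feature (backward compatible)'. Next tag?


Current: 1.19.17
Change category: 'new feature (backward compatible)' → minor bump
SemVer rule: minor bump → increment MINOR, reset PATCH to 0 (MAJOR unchanged)
New: 1.20.0

1.20.0


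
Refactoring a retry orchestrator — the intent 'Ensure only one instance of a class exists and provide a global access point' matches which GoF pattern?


This matches the Singleton pattern

Singleton


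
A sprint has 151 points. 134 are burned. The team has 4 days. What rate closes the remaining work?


Formula: Required rate = Remaining points / Days left
Remaining = 151 - 134 = 17 points
Required rate = 17 / 4 = 4.25 points/day

4.25 points/day


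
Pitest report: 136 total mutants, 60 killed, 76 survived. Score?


Mutation score = killed / total * 100
Mutation score = 60 / 136 * 100
Mutation score = 44.12%

44.12%


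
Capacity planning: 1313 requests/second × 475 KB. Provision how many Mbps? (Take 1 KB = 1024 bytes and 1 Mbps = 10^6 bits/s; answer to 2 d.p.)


Formula: Mbps = payload_bytes * RPS * 8 / 1e6
Payload per request = 475 KB = 475 * 1024 = 486400 bytes
Total bytes/sec = 486400 * 1313 = 638643200
Total bits/sec = 638643200 * 8 = 5109145600
Mbps = 5109145600 / 1e6 = 5109.15

5109.15 Mbps


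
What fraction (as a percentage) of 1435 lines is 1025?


Coverage = covered / total * 100
Coverage = 1025 / 1435 * 100
Coverage = 71.43%

71.43%


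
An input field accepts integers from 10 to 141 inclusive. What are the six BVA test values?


Range: [10, 141]
Boundaries: just below min, min, min+1, max-1, max, just above max
Values: [9, 10, 11, 140, 141, 142]

[9, 10, 11, 140, 141, 142]


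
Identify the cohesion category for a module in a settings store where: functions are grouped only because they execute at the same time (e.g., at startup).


Reasoning: Related by timing only
Type: Temporal cohesion

Temporal cohesion


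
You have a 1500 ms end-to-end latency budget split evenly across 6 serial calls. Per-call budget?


Formula: per_stage = total_budget / stages
per_stage = 1500 / 6
per_stage = 250.0 ms

250.0 ms


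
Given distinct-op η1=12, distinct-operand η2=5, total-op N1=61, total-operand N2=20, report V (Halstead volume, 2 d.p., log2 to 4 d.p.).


Formula: V = N * log2(η), where N = N1 + N2 and η = η1 + η2
η = 12 + 5 = 17
N = 61 + 20 = 81
log2(17) ≈ 4.0875
V = 81 * 4.0875 = 331.09

331.09
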